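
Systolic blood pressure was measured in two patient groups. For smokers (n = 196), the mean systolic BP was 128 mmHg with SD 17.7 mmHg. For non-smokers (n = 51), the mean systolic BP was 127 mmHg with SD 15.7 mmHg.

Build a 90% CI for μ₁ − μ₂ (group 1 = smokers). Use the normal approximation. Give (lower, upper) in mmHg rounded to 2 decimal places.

Standard errors of each mean: 17.7/√196 = 1.2643 and 15.7/√51 = 2.1984.
SE(x̄₁ − x̄₂) = √(1.2643² + 2.1984²) = 2.5360 for independent samples with unequal variances.
With z* = 1.645, the margin is 1.645 × 2.5360 = 4.1717.
x̄₁ − x̄₂ = 128 − 127 = 1.0000; the interval is 1.0000 ± 4.1717 = (-3.17, 5.17).

(-3.17, 5.17)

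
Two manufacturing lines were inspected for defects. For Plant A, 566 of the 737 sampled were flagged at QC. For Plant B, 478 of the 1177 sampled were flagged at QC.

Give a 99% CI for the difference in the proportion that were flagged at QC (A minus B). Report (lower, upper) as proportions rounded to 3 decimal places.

(0.307, 0.416)

First, p̂₁ = 566/737 = 0.7680; p̂₂ = 478/1177 = 0.4061.
The two standard errors are √(0.7680×0.2320/737) = 0.01555 and √(0.4061×0.5939/1177) = 0.01431.
Because the samples are independent, SE_diff = √(0.01555² + 0.01431²) = 0.02113.
Using z* = 2.576 for 99%, ME = 2.576 × 0.02113 = 0.05443.
p̂₁ − p̂₂ = 0.3619; interval 0.3619 ± 0.05443 gives (0.307, 0.416).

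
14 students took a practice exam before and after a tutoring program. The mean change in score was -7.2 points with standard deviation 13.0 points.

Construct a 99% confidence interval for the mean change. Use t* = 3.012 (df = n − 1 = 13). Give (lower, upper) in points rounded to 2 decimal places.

Paired design: SE = s_d/√n = 13.0/√14 = 3.4744.
t* = 3.012; margin of error = 3.012 × 3.4744 = 10.4649.
-7.2 ± 10.4649 → (-17.66, 3.26).

(-17.66, 3.26)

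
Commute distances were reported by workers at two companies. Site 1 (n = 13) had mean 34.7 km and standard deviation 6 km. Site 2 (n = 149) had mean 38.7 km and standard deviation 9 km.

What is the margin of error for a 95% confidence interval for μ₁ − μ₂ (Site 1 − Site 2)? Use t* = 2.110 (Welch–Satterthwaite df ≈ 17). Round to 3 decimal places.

3.840

Per-group SEs: s₁/√n₁ = 6/√13 = 1.6641, s₂/√n₂ = 9/√149 = 0.7373.
Unpooled SE of the difference: √(2.76922881 + 0.54361129) = 1.8201.
Margin of error = t* · SE = 2.110 × 1.8201 = 3.8404.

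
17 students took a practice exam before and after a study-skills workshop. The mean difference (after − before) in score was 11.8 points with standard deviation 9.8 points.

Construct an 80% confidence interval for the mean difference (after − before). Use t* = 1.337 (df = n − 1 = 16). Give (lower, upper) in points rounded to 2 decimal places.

Paired design: SE = s_d/√n = 9.8/√17 = 2.3768.
t* = 1.337; margin of error = 1.337 × 2.3768 = 3.1778.
11.8 ± 3.1778 → (8.62, 14.98).

(8.62, 14.98)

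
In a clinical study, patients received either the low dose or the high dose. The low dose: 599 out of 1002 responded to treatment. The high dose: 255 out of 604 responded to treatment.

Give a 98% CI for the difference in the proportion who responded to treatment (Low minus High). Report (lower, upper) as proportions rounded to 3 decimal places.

(0.117, 0.235)

First, p̂₁ = 599/1002 = 0.5978; p̂₂ = 255/604 = 0.4222.
The two standard errors are √(0.5978×0.4022/1002) = 0.01549 and √(0.4222×0.5778/604) = 0.02010.
Because the samples are independent, SE_diff = √(0.01549² + 0.02010²) = 0.02538.
Using z* = 2.326 for 98%, ME = 2.326 × 0.02538 = 0.05903.
p̂₁ − p̂₂ = 0.1756; interval 0.1756 ± 0.05903 gives (0.117, 0.235).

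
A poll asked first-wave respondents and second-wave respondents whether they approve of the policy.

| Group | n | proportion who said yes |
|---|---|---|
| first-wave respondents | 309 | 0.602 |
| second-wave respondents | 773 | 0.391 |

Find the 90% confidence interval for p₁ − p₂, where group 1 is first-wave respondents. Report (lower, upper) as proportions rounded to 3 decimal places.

(0.157, 0.265)

The two standard errors are √(0.6020×0.3980/309) = 0.02785 and √(0.3910×0.6090/773) = 0.01755.
Because the samples are independent, SE_diff = √(0.02785² + 0.01755²) = 0.03292.
Using z* = 1.645 for 90%, ME = 1.645 × 0.03292 = 0.05415.
p̂₁ − p̂₂ = 0.2110; interval 0.2110 ± 0.05415 gives (0.157, 0.265).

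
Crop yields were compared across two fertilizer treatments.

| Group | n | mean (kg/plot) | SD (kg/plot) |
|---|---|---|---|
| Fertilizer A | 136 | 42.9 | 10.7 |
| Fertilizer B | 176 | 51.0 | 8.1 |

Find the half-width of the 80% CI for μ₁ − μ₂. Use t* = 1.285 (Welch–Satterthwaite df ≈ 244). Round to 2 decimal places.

Standard errors of each mean: 10.7/√136 = 0.9175 and 8.1/√176 = 0.6106.
SE(x̄₁ − x̄₂) = √(0.9175² + 0.6106²) = 1.1021 for independent samples with unequal variances.
With t* = 1.285, the margin is 1.285 × 1.1021 = 1.4162.

1.42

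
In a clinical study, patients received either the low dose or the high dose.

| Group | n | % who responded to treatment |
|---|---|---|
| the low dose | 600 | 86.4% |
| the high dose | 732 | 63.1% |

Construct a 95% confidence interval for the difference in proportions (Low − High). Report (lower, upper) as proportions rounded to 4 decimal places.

(0.1886, 0.2774)

SE₁ = √(p̂₁(1−p̂₁)/n₁) = √(0.8640·0.1360/600) = 0.01399; SE₂ = √(0.6310·0.3690/732) = 0.01783.
Independent samples: SE of the difference = √(SE₁² + SE₂²) = √(0.0001957201 + 0.0003179089) = 0.02266.
z* for 95% confidence is 1.960, so the margin of error is 1.960 × 0.02266 = 0.04441.
Point estimate p̂₁ − p̂₂ = 0.8640 − 0.6310 = 0.2330.
0.2330 ± 0.04441 → (0.1886, 0.2774).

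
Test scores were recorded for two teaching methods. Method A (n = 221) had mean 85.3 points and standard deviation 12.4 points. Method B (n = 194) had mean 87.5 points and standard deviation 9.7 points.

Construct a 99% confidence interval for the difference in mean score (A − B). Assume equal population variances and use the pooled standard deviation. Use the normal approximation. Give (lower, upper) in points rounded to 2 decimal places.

(-5.04, 0.64)

Pooled variance s_p² = [220·12.4² + 193·9.7²] / (221+194−2) = 125.8755, so s_p = 11.2194.
SE_diff = s_p·√(1/n₁ + 1/n₂) = 11.2194·√(1/221 + 1/194) = 1.1038.
z* = 2.576; margin = 2.576 × 1.1038 = 2.8434.
Difference = 85.3 − 87.5 = -2.2000.
-2.2000 ± 2.8434 → (-5.04, 0.64).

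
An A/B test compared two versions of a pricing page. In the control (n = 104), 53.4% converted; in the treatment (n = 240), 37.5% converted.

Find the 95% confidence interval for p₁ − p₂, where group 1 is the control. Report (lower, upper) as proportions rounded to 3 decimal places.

(0.045, 0.273)

Each SE is √(p̂(1−p̂)/n): √(0.5340·0.4660/104) = 0.04892 and √(0.3750·0.6250/240) = 0.03125.
SE(p̂₁ − p̂₂) = √(SE₁² + SE₂²) = √(0.0023931664 + 0.0009765625) = 0.05805, since the two samples are independent.
At 95% confidence z* = 1.960; margin = 1.960 × 0.05805 = 0.11378.
The difference is 0.5340 − 0.3750 = 0.1590, so the interval is 0.1590 ± 0.11378 = (0.045, 0.273).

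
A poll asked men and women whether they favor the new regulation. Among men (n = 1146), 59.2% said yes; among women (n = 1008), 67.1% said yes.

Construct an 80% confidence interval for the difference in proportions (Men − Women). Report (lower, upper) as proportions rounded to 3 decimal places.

(-0.106, -0.052)

The two standard errors are √(0.5920×0.4080/1146) = 0.01452 and √(0.6710×0.3290/1008) = 0.01480.
Because the samples are independent, SE_diff = √(0.01452² + 0.01480²) = 0.02073.
Using z* = 1.282 for 80%, ME = 1.282 × 0.02073 = 0.02658.
p̂₁ − p̂₂ = -0.0790; interval -0.0790 ± 0.02658 gives (-0.106, -0.052).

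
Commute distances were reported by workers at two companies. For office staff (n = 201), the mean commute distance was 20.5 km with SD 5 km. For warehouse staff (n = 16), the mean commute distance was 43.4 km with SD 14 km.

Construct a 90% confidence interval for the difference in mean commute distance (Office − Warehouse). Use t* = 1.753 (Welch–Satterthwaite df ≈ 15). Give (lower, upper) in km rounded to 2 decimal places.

Standard errors of each mean: 5/√201 = 0.3527 and 14/√16 = 3.5000.
SE(x̄₁ − x̄₂) = √(0.3527² + 3.5000²) = 3.5177 for independent samples with unequal variances.
With t* = 1.753, the margin is 1.753 × 3.5177 = 6.1665.
x̄₁ − x̄₂ = 20.5 − 43.4 = -22.9000; the interval is -22.9000 ± 6.1665 = (-29.07, -16.73).

(-29.07, -16.73)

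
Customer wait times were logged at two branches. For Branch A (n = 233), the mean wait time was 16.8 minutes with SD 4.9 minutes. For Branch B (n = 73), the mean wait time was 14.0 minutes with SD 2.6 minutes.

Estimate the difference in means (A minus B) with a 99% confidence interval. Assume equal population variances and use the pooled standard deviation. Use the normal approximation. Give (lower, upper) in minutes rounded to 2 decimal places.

(1.26, 4.34)

s_p = √[((n₁−1)s₁² + (n₂−1)s₂²)/(n₁+n₂−2)] = √[(232·4.9² + 72·2.6²)/304] = 4.4637.
SE = 4.4637·√(1/233 + 1/73) = 0.5987.
With z* = 2.576, margin = 2.576 × 0.5987 = 1.5423.
x̄₁ − x̄₂ = 16.8 − 14.0 = 2.8000; interval 2.8000 ± 1.5423 = (1.26, 4.34).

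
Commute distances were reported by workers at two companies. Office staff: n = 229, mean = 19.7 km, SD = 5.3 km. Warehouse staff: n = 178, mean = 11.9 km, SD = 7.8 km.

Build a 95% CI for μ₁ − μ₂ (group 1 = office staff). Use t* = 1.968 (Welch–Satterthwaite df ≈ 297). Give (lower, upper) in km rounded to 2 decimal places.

Standard errors of each mean: 5.3/√229 = 0.3502 and 7.8/√178 = 0.5846.
SE(x̄₁ − x̄₂) = √(0.3502² + 0.5846²) = 0.6815 for independent samples with unequal variances.
With t* = 1.968, the margin is 1.968 × 0.6815 = 1.3412.
x̄₁ − x̄₂ = 19.7 − 11.9 = 7.8000; the interval is 7.8000 ± 1.3412 = (6.46, 9.14).

(6.46, 9.14)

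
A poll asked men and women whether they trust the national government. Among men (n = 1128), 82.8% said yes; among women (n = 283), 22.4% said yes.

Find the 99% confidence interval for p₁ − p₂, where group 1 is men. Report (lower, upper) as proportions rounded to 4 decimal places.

SE₁ = √(p̂₁(1−p̂₁)/n₁) = √(0.8280·0.1720/1128) = 0.01124; SE₂ = √(0.2240·0.7760/283) = 0.02478.
Independent samples: SE of the difference = √(SE₁² + SE₂²) = √(0.0001263376 + 0.0006140484) = 0.02721.
z* for 99% confidence is 2.576, so the margin of error is 2.576 × 0.02721 = 0.07009.
Point estimate p̂₁ − p̂₂ = 0.8280 − 0.2240 = 0.6040.
0.6040 ± 0.07009 → (0.5339, 0.6741).

(0.5339, 0.6741)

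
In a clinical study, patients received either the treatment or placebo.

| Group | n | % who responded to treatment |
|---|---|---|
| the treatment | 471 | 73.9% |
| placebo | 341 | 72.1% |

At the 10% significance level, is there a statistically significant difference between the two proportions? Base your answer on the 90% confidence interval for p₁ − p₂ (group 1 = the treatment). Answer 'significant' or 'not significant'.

not significant

The two standard errors are √(0.7390×0.2610/471) = 0.02024 and √(0.7210×0.2790/341) = 0.02429.
Because the samples are independent, SE_diff = √(0.02024² + 0.02429²) = 0.03162.
Using z* = 1.645 for 90%, ME = 1.645 × 0.03162 = 0.05201.
p̂₁ − p̂₂ = 0.0180; interval 0.0180 ± 0.05201 gives (-0.03401, 0.07001).
The interval (-0.03401, 0.07001) contains 0, so the difference is not significant.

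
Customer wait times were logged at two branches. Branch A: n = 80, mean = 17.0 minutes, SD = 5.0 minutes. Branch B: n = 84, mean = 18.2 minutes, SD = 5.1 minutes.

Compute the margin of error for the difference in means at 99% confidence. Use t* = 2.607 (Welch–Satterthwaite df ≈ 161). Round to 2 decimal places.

Per-group SEs: s₁/√n₁ = 5.0/√80 = 0.5590, s₂/√n₂ = 5.1/√84 = 0.5565.
Unpooled SE of the difference: √(0.312481 + 0.30969225) = 0.7888.
Margin of error = t* · SE = 2.607 × 0.7888 = 2.0564.

2.06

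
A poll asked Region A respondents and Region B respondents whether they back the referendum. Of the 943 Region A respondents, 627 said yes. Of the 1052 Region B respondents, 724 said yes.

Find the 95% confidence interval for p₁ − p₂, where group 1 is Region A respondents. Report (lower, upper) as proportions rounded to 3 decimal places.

p̂₁ = 627/943 = 0.6649 and p̂₂ = 724/1052 = 0.6882.
SE₁ = √(p̂₁(1−p̂₁)/n₁) = √(0.6649·0.3351/943) = 0.01537; SE₂ = √(0.6882·0.3118/1052) = 0.01428.
Independent samples: SE of the difference = √(SE₁² + SE₂²) = √(0.0002362369 + 0.0002039184) = 0.02098.
z* for 95% confidence is 1.960, so the margin of error is 1.960 × 0.02098 = 0.04112.
Point estimate p̂₁ − p̂₂ = 0.6649 − 0.6882 = -0.0233.
-0.0233 ± 0.04112 → (-0.064, 0.018).

(-0.064, 0.018)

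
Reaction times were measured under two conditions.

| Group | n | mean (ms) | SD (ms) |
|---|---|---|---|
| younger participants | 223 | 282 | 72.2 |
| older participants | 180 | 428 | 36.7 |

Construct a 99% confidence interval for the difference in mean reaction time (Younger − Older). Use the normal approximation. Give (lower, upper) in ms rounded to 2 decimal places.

(-160.31, -131.69)

SE₁ = s₁/√n₁ = 72.2/√223 = 4.8349; SE₂ = 36.7/√180 = 2.7355.
Independent samples, unequal variances: SE_diff = √(SE₁² + SE₂²) = √(23.37625801 + 7.48296025) = 5.5551.
z* = 2.576, so margin of error = 2.576 × 5.5551 = 14.3099.
Difference in means = 282 − 428 = -146.0000.
-146.0000 ± 14.3099 → (-160.31, -131.69).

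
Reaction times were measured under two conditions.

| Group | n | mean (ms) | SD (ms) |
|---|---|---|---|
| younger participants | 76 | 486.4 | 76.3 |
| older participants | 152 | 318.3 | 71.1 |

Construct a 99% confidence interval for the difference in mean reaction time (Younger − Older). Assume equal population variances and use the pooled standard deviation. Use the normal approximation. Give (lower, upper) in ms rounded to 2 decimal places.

Pooled variance s_p² = [75·76.3² + 151·71.1²] / (76+152−2) = 5309.5728, so s_p = 72.8668.
SE_diff = s_p·√(1/n₁ + 1/n₂) = 72.8668·√(1/76 + 1/152) = 10.2369.
z* = 2.576; margin = 2.576 × 10.2369 = 26.3703.
Difference = 486.4 − 318.3 = 168.1000.
168.1000 ± 26.3703 → (141.73, 194.47).

(141.73, 194.47)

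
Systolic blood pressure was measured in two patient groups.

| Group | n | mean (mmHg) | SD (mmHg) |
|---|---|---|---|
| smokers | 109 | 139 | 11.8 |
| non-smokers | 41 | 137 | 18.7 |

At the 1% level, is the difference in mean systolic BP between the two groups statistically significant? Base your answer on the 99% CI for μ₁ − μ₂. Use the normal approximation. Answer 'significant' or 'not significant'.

Standard errors of each mean: 11.8/√109 = 1.1302 and 18.7/√41 = 2.9204.
SE(x̄₁ − x̄₂) = √(1.1302² + 2.9204²) = 3.1315 for independent samples with unequal variances.
With z* = 2.576, the margin is 2.576 × 3.1315 = 8.0667.
x̄₁ − x̄₂ = 139 − 137 = 2.0000; the interval is 2.0000 ± 8.0667 = (-6.0667, 10.0667).
The interval (-6.0667, 10.0667) contains 0, so the difference is not significant.

not significant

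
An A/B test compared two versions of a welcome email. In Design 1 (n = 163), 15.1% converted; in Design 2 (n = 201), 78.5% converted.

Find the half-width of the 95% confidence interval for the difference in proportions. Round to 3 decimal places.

The two standard errors are √(0.1510×0.8490/163) = 0.02804 and √(0.7850×0.2150/201) = 0.02898.
Because the samples are independent, SE_diff = √(0.02804² + 0.02898²) = 0.04032.
Using z* = 1.960 for 95%, ME = 1.960 × 0.04032 = 0.07903.

0.079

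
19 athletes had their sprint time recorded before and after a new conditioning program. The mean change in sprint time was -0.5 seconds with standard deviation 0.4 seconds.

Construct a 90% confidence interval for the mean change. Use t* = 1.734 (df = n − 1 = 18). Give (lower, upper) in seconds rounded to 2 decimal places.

(-0.66, -0.34)

Paired design: SE = s_d/√n = 0.4/√19 = 0.0918.
t* = 1.734; margin of error = 1.734 × 0.0918 = 0.1592.
-0.5 ± 0.1592 → (-0.66, -0.34).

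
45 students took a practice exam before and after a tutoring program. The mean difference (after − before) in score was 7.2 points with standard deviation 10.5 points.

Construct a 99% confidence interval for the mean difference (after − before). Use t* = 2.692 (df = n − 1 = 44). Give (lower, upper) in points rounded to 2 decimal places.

(2.99, 11.41)

This is a matched-pairs design, so SE = s_d/√n = 10.5/√45 = 1.5652.
Margin = 2.692 × 1.5652 = 4.2135; the interval is 7.2 ± 4.2135 = (2.99, 11.41).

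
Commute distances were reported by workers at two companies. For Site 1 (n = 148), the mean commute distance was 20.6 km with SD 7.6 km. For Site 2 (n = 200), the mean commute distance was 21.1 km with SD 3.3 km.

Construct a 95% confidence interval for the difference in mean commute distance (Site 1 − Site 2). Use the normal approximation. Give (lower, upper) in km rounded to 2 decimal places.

Standard errors of each mean: 7.6/√148 = 0.6247 and 3.3/√200 = 0.2333.
SE(x̄₁ − x̄₂) = √(0.6247² + 0.2333²) = 0.6668 for independent samples with unequal variances.
With z* = 1.960, the margin is 1.960 × 0.6668 = 1.3069.
x̄₁ − x̄₂ = 20.6 − 21.1 = -0.5000; the interval is -0.5000 ± 1.3069 = (-1.81, 0.81).

(-1.81, 0.81)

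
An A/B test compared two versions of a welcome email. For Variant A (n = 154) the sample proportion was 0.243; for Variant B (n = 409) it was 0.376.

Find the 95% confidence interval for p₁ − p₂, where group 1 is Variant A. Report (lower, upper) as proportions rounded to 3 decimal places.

(-0.215, -0.051)

The two standard errors are √(0.2430×0.7570/154) = 0.03456 and √(0.3760×0.6240/409) = 0.02395.
Because the samples are independent, SE_diff = √(0.03456² + 0.02395²) = 0.04205.
Using z* = 1.960 for 95%, ME = 1.960 × 0.04205 = 0.08242.
p̂₁ − p̂₂ = -0.1330; interval -0.1330 ± 0.08242 gives (-0.215, -0.051).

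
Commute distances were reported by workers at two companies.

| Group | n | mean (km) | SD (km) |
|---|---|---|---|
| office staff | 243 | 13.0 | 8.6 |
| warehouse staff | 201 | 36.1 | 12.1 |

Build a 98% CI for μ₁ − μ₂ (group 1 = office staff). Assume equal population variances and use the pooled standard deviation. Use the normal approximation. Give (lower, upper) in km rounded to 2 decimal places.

(-25.39, -20.81)

Pooled variance s_p² = [242·8.6² + 200·12.1²] / (243+201−2) = 106.7428, so s_p = 10.3316.
SE_diff = s_p·√(1/n₁ + 1/n₂) = 10.3316·√(1/243 + 1/201) = 0.9850.
z* = 2.326; margin = 2.326 × 0.9850 = 2.2911.
Difference = 13.0 − 36.1 = -23.1000.
-23.1000 ± 2.2911 → (-25.39, -20.81).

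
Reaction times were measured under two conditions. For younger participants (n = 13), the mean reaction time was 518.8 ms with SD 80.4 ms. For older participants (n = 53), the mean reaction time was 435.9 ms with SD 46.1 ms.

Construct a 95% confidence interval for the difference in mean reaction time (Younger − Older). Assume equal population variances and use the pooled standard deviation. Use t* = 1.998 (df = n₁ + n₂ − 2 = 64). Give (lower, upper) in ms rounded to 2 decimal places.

(49.38, 116.42)

s_p = √[((n₁−1)s₁² + (n₂−1)s₂²)/(n₁+n₂−2)] = √[(12·80.4² + 52·46.1²)/64] = 54.2104.
SE = 54.2104·√(1/13 + 1/53) = 16.7782.
With t* = 1.998, margin = 1.998 × 16.7782 = 33.5228.
x̄₁ − x̄₂ = 518.8 − 435.9 = 82.9000; interval 82.9000 ± 33.5228 = (49.38, 116.42).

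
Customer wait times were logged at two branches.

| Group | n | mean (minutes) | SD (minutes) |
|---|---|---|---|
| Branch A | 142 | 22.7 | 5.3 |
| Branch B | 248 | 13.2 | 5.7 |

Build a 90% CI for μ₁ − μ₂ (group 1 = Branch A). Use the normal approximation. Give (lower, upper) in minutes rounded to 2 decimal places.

(8.56, 10.44)

SE₁ = s₁/√n₁ = 5.3/√142 = 0.4448; SE₂ = 5.7/√248 = 0.3620.
Independent samples, unequal variances: SE_diff = √(SE₁² + SE₂²) = √(0.19784704 + 0.131044) = 0.5735.
z* = 1.645, so margin of error = 1.645 × 0.5735 = 0.9434.
Difference in means = 22.7 − 13.2 = 9.5000.
9.5000 ± 0.9434 → (8.56, 10.44).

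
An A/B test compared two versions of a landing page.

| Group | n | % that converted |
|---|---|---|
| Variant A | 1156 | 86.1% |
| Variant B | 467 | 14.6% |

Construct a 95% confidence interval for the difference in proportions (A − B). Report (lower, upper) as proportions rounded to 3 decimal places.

The two standard errors are √(0.8610×0.1390/1156) = 0.01017 and √(0.1460×0.8540/467) = 0.01634.
Because the samples are independent, SE_diff = √(0.01017² + 0.01634²) = 0.01925.
Using z* = 1.960 for 95%, ME = 1.960 × 0.01925 = 0.03773.
p̂₁ − p̂₂ = 0.7150; interval 0.7150 ± 0.03773 gives (0.677, 0.753).

(0.677, 0.753)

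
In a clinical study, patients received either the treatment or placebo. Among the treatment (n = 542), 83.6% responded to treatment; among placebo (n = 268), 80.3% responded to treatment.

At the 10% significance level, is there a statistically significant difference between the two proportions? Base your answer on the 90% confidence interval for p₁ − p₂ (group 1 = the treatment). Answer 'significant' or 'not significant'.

not significant

The two standard errors are √(0.8360×0.1640/542) = 0.01590 and √(0.8030×0.1970/268) = 0.02430.
Because the samples are independent, SE_diff = √(0.01590² + 0.02430²) = 0.02904.
Using z* = 1.645 for 90%, ME = 1.645 × 0.02904 = 0.04777.
p̂₁ − p̂₂ = 0.0330; interval 0.0330 ± 0.04777 gives (-0.01477, 0.08077).
The interval (-0.01477, 0.08077) contains 0, so the difference is not significant.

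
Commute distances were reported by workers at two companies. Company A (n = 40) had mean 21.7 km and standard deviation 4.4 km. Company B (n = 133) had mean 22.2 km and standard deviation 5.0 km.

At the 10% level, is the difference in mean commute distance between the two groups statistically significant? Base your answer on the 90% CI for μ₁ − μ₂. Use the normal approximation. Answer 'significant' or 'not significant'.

Standard errors of each mean: 4.4/√40 = 0.6957 and 5.0/√133 = 0.4336.
SE(x̄₁ − x̄₂) = √(0.6957² + 0.4336²) = 0.8198 for independent samples with unequal variances.
With z* = 1.645, the margin is 1.645 × 0.8198 = 1.3486.
x̄₁ − x̄₂ = 21.7 − 22.2 = -0.5000; the interval is -0.5000 ± 1.3486 = (-1.8486, 0.8486).
The interval (-1.8486, 0.8486) contains 0, so the difference is not significant.

not significant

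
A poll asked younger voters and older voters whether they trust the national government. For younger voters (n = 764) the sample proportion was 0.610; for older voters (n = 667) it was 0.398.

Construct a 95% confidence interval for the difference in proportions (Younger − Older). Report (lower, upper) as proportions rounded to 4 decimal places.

(0.1612, 0.2628)

Each SE is √(p̂(1−p̂)/n): √(0.6100·0.3900/764) = 0.01765 and √(0.3980·0.6020/667) = 0.01895.
SE(p̂₁ − p̂₂) = √(SE₁² + SE₂²) = √(0.0003115225 + 0.0003591025) = 0.02590, since the two samples are independent.
At 95% confidence z* = 1.960; margin = 1.960 × 0.02590 = 0.05076.
The difference is 0.6100 − 0.3980 = 0.2120, so the interval is 0.2120 ± 0.05076 = (0.1612, 0.2628).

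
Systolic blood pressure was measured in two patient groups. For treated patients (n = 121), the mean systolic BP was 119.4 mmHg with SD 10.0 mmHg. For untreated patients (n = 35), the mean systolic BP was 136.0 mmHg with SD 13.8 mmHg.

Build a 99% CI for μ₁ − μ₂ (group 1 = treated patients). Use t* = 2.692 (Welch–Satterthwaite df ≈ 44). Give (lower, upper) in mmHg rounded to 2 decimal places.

(-23.34, -9.86)

Standard errors of each mean: 10.0/√121 = 0.9091 and 13.8/√35 = 2.3326.
SE(x̄₁ − x̄₂) = √(0.9091² + 2.3326²) = 2.5035 for independent samples with unequal variances.
With t* = 2.692, the margin is 2.692 × 2.5035 = 6.7394.
x̄₁ − x̄₂ = 119.4 − 136.0 = -16.6000; the interval is -16.6000 ± 6.7394 = (-23.34, -9.86).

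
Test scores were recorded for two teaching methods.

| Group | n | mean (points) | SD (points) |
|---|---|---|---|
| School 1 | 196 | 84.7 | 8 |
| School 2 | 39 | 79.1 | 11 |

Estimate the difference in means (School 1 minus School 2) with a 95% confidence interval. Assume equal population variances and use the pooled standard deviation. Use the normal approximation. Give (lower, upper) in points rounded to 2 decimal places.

Pooled variance s_p² = [195·8² + 38·11²] / (196+39−2) = 73.2961, so s_p = 8.5613.
SE_diff = s_p·√(1/n₁ + 1/n₂) = 8.5613·√(1/196 + 1/39) = 1.5011.
z* = 1.960; margin = 1.960 × 1.5011 = 2.9422.
Difference = 84.7 − 79.1 = 5.6000.
5.6000 ± 2.9422 → (2.66, 8.54).

(2.66, 8.54)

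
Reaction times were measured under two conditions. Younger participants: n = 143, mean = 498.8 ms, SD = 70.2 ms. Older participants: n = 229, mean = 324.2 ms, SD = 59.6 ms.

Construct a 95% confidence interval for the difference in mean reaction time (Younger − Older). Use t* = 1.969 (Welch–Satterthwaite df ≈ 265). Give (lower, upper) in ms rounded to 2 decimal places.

Standard errors of each mean: 70.2/√143 = 5.8704 and 59.6/√229 = 3.9385.
SE(x̄₁ − x̄₂) = √(5.8704² + 3.9385²) = 7.0692 for independent samples with unequal variances.
With t* = 1.969, the margin is 1.969 × 7.0692 = 13.9193.
x̄₁ − x̄₂ = 498.8 − 324.2 = 174.6000; the interval is 174.6000 ± 13.9193 = (160.68, 188.52).

(160.68, 188.52)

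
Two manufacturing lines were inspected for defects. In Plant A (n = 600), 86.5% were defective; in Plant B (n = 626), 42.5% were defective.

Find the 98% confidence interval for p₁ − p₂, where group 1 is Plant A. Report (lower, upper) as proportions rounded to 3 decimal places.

Each SE is √(p̂(1−p̂)/n): √(0.8650·0.1350/600) = 0.01395 and √(0.4250·0.5750/626) = 0.01976.
SE(p̂₁ − p̂₂) = √(SE₁² + SE₂²) = √(0.0001946025 + 0.0003904576) = 0.02419, since the two samples are independent.
At 98% confidence z* = 2.326; margin = 2.326 × 0.02419 = 0.05627.
The difference is 0.8650 − 0.4250 = 0.4400, so the interval is 0.4400 ± 0.05627 = (0.384, 0.496).

(0.384, 0.496)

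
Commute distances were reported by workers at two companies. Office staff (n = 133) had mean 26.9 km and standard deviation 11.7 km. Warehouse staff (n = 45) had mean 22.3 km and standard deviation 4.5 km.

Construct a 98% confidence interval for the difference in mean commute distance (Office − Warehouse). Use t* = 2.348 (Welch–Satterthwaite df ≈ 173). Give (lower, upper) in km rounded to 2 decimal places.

SE₁ = s₁/√n₁ = 11.7/√133 = 1.0145; SE₂ = 4.5/√45 = 0.6708.
Independent samples, unequal variances: SE_diff = √(SE₁² + SE₂²) = √(1.02921025 + 0.44997264) = 1.2162.
t* = 2.348, so margin of error = 2.348 × 1.2162 = 2.8556.
Difference in means = 26.9 − 22.3 = 4.6000.
4.6000 ± 2.8556 → (1.74, 7.46).

(1.74, 7.46)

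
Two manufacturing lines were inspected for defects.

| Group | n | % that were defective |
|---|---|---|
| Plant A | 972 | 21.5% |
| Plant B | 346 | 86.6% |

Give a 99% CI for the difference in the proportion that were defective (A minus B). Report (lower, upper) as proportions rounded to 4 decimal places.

Each SE is √(p̂(1−p̂)/n): √(0.2150·0.7850/972) = 0.01318 and √(0.8660·0.1340/346) = 0.01831.
SE(p̂₁ − p̂₂) = √(SE₁² + SE₂²) = √(0.0001737124 + 0.0003352561) = 0.02256, since the two samples are independent.
At 99% confidence z* = 2.576; margin = 2.576 × 0.02256 = 0.05811.
The difference is 0.2150 − 0.8660 = -0.6510, so the interval is -0.6510 ± 0.05811 = (-0.7091, -0.5929).

(-0.7091, -0.5929)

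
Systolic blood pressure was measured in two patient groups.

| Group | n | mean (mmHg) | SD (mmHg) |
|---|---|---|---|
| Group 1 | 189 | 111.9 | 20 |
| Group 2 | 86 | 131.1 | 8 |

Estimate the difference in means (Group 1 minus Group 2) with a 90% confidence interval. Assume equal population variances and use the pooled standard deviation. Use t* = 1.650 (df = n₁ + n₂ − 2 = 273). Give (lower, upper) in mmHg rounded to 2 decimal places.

(-22.89, -15.51)

s_p = √[((n₁−1)s₁² + (n₂−1)s₂²)/(n₁+n₂−2)] = √[(188·20² + 85·8²)/273] = 17.1868.
SE = 17.1868·√(1/189 + 1/86) = 2.2355.
With t* = 1.650, margin = 1.650 × 2.2355 = 3.6886.
x̄₁ − x̄₂ = 111.9 − 131.1 = -19.2000; interval -19.2000 ± 3.6886 = (-22.89, -15.51).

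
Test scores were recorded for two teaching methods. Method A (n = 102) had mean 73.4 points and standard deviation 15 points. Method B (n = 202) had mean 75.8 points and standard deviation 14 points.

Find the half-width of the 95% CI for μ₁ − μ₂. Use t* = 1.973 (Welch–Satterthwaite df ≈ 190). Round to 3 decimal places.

3.516

Standard errors of each mean: 15/√102 = 1.4852 and 14/√202 = 0.9850.
SE(x̄₁ − x̄₂) = √(1.4852² + 0.9850²) = 1.7821 for independent samples with unequal variances.
With t* = 1.973, the margin is 1.973 × 1.7821 = 3.5161.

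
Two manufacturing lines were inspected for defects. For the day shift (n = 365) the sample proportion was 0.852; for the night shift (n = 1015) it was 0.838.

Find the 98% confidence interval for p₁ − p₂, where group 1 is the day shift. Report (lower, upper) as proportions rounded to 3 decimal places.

(-0.037, 0.065)

The two standard errors are √(0.8520×0.1480/365) = 0.01859 and √(0.8380×0.1620/1015) = 0.01157.
Because the samples are independent, SE_diff = √(0.01859² + 0.01157²) = 0.02190.
Using z* = 2.326 for 98%, ME = 2.326 × 0.02190 = 0.05094.
p̂₁ − p̂₂ = 0.0140; interval 0.0140 ± 0.05094 gives (-0.037, 0.065).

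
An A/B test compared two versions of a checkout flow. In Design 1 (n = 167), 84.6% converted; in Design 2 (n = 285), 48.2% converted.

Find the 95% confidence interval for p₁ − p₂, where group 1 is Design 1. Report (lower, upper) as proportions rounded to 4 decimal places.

(0.2842, 0.4438)

The two standard errors are √(0.8460×0.1540/167) = 0.02793 and √(0.4820×0.5180/285) = 0.02960.
Because the samples are independent, SE_diff = √(0.02793² + 0.02960²) = 0.04070.
Using z* = 1.960 for 95%, ME = 1.960 × 0.04070 = 0.07977.
p̂₁ − p̂₂ = 0.3640; interval 0.3640 ± 0.07977 gives (0.2842, 0.4438).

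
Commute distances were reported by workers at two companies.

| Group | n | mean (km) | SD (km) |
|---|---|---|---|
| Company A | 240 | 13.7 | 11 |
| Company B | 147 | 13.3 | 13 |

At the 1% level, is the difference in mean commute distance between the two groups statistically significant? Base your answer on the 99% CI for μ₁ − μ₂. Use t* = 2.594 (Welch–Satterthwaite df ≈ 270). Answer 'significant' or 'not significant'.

not significant

Per-group SEs: s₁/√n₁ = 11/√240 = 0.7100, s₂/√n₂ = 13/√147 = 1.0722.
Unpooled SE of the difference: √(0.5041 + 1.14961284) = 1.2860.
Margin of error = t* · SE = 2.594 × 1.2860 = 3.3359.
x̄₁ − x̄₂ = 13.7 − 13.3 = 0.4000.
CI: 0.4000 ± 3.3359 = (-2.9359, 3.7359).
The interval (-2.9359, 3.7359) contains 0, so the difference is not significant.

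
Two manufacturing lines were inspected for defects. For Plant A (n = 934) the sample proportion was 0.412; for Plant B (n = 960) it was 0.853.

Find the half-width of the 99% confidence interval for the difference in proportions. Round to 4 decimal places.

0.0509

The two standard errors are √(0.4120×0.5880/934) = 0.01611 and √(0.8530×0.1470/960) = 0.01143.
Because the samples are independent, SE_diff = √(0.01611² + 0.01143²) = 0.01975.
Using z* = 2.576 for 99%, ME = 2.576 × 0.01975 = 0.05088.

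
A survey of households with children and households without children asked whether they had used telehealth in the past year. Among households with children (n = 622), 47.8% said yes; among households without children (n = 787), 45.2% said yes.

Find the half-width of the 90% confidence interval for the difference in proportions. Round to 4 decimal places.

0.0440

SE₁ = √(p̂₁(1−p̂₁)/n₁) = √(0.4780·0.5220/622) = 0.02003; SE₂ = √(0.4520·0.5480/787) = 0.01774.
Independent samples: SE of the difference = √(SE₁² + SE₂²) = √(0.0004012009 + 0.0003147076) = 0.02676.
z* for 90% confidence is 1.645, so the margin of error is 1.645 × 0.02676 = 0.04402.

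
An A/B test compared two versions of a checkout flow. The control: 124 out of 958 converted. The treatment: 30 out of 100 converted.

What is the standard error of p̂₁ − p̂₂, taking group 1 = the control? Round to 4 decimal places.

0.0471

First, p̂₁ = 124/958 = 0.1294; p̂₂ = 30/100 = 0.3000.
The two standard errors are √(0.1294×0.8706/958) = 0.01084 and √(0.3000×0.7000/100) = 0.04583.
Because the samples are independent, SE_diff = √(0.01084² + 0.04583²) = 0.04709.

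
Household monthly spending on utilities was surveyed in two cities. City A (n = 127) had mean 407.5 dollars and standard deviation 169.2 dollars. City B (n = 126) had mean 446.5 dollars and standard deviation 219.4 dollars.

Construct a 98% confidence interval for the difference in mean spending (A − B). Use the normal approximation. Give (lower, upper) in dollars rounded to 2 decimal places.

Per-group SEs: s₁/√n₁ = 169.2/√127 = 15.0141, s₂/√n₂ = 219.4/√126 = 19.5457.
Unpooled SE of the difference: √(225.42319881 + 382.03438849) = 24.6467.
Margin of error = z* · SE = 2.326 × 24.6467 = 57.3282.
x̄₁ − x̄₂ = 407.5 − 446.5 = -39.0000.
CI: -39.0000 ± 57.3282 = (-96.33, 18.33).

(-96.33, 18.33)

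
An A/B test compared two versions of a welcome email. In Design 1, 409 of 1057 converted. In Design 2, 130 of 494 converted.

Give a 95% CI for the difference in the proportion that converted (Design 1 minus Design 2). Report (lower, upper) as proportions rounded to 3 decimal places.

(0.075, 0.172)

First, p̂₁ = 409/1057 = 0.3869; p̂₂ = 130/494 = 0.2632.
The two standard errors are √(0.3869×0.6131/1057) = 0.01498 and √(0.2632×0.7368/494) = 0.01981.
Because the samples are independent, SE_diff = √(0.01498² + 0.01981²) = 0.02484.
Using z* = 1.960 for 95%, ME = 1.960 × 0.02484 = 0.04869.
p̂₁ − p̂₂ = 0.1237; interval 0.1237 ± 0.04869 gives (0.075, 0.172).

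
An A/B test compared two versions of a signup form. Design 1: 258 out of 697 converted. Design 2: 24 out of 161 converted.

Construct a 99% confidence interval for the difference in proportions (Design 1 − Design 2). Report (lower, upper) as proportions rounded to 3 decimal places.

(0.135, 0.307)

First, p̂₁ = 258/697 = 0.3702; p̂₂ = 24/161 = 0.1491.
The two standard errors are √(0.3702×0.6298/697) = 0.01829 and √(0.1491×0.8509/161) = 0.02807.
Because the samples are independent, SE_diff = √(0.01829² + 0.02807²) = 0.03350.
Using z* = 2.576 for 99%, ME = 2.576 × 0.03350 = 0.08630.
p̂₁ − p̂₂ = 0.2211; interval 0.2211 ± 0.08630 gives (0.135, 0.307).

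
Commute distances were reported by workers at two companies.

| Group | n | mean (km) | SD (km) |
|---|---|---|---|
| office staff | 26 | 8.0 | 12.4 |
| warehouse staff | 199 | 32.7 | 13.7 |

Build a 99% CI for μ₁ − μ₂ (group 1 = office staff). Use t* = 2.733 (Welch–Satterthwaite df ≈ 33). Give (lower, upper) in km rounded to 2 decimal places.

(-31.86, -17.54)

Standard errors of each mean: 12.4/√26 = 2.4318 and 13.7/√199 = 0.9712.
SE(x̄₁ − x̄₂) = √(2.4318² + 0.9712²) = 2.6186 for independent samples with unequal variances.
With t* = 2.733, the margin is 2.733 × 2.6186 = 7.1566.
x̄₁ − x̄₂ = 8.0 − 32.7 = -24.7000; the interval is -24.7000 ± 7.1566 = (-31.86, -17.54).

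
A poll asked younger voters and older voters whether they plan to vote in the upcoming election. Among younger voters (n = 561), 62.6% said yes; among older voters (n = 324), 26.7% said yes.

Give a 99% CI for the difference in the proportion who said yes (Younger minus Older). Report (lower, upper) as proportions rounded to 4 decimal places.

Each SE is √(p̂(1−p̂)/n): √(0.6260·0.3740/561) = 0.02043 and √(0.2670·0.7330/324) = 0.02458.
SE(p̂₁ − p̂₂) = √(SE₁² + SE₂²) = √(0.0004173849 + 0.0006041764) = 0.03196, since the two samples are independent.
At 99% confidence z* = 2.576; margin = 2.576 × 0.03196 = 0.08233.
The difference is 0.6260 − 0.2670 = 0.3590, so the interval is 0.3590 ± 0.08233 = (0.2767, 0.4413).

(0.2767, 0.4413)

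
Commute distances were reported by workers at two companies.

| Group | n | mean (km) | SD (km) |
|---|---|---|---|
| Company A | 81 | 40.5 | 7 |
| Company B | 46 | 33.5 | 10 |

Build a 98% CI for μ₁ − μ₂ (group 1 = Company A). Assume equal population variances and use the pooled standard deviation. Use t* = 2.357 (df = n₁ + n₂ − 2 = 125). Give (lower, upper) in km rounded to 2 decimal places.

s_p = √[((n₁−1)s₁² + (n₂−1)s₂²)/(n₁+n₂−2)] = √[(80·7² + 45·10²)/125] = 8.2073.
SE = 8.2073·√(1/81 + 1/46) = 1.5152.
With t* = 2.357, margin = 2.357 × 1.5152 = 3.5713.
x̄₁ − x̄₂ = 40.5 − 33.5 = 7.0000; interval 7.0000 ± 3.5713 = (3.43, 10.57).

(3.43, 10.57)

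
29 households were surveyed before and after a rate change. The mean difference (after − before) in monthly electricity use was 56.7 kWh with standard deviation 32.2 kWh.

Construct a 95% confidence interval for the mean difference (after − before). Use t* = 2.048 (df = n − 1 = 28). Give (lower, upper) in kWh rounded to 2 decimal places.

(44.45, 68.95)

Paired design: SE = s_d/√n = 32.2/√29 = 5.9794.
t* = 2.048; margin of error = 2.048 × 5.9794 = 12.2458.
56.7 ± 12.2458 → (44.45, 68.95).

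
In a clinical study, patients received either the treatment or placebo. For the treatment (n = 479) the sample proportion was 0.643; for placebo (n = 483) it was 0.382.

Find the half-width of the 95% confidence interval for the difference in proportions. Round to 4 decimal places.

Each SE is √(p̂(1−p̂)/n): √(0.6430·0.3570/479) = 0.02189 and √(0.3820·0.6180/483) = 0.02211.
SE(p̂₁ − p̂₂) = √(SE₁² + SE₂²) = √(0.0004791721 + 0.0004888521) = 0.03111, since the two samples are independent.
At 95% confidence z* = 1.960; margin = 1.960 × 0.03111 = 0.06098.

0.0610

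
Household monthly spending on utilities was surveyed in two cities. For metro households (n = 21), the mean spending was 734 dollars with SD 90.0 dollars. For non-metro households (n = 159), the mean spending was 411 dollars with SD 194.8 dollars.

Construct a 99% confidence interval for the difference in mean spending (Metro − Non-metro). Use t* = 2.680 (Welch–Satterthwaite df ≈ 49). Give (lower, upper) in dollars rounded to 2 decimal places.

Per-group SEs: s₁/√n₁ = 90.0/√21 = 19.6396, s₂/√n₂ = 194.8/√159 = 15.4486.
Unpooled SE of the difference: √(385.71388816 + 238.65924196) = 24.9875.
Margin of error = t* · SE = 2.680 × 24.9875 = 66.9665.
x̄₁ − x̄₂ = 734 − 411 = 323.0000.
CI: 323.0000 ± 66.9665 = (256.03, 389.97).

(256.03, 389.97)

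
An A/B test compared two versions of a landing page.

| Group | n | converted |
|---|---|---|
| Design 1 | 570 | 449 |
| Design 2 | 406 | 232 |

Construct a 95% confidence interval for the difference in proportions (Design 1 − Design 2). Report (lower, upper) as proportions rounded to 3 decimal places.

(0.158, 0.275)

First, p̂₁ = 449/570 = 0.7877; p̂₂ = 232/406 = 0.5714.
The two standard errors are √(0.7877×0.2123/570) = 0.01713 and √(0.5714×0.4286/406) = 0.02456.
Because the samples are independent, SE_diff = √(0.01713² + 0.02456²) = 0.02994.
Using z* = 1.960 for 95%, ME = 1.960 × 0.02994 = 0.05868.
p̂₁ − p̂₂ = 0.2163; interval 0.2163 ± 0.05868 gives (0.158, 0.275).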